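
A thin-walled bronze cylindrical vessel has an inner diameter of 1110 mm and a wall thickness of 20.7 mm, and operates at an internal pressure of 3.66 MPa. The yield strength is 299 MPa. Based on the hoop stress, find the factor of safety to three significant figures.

σ_h = pD/(2t) = 3.66×1110/(2×20.7) = 98.13 MPa.
n = 299/98.13 = 3.047.

n = 3.05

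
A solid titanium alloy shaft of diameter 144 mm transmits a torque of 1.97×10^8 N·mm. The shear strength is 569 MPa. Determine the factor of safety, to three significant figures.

n = 1.69

τ = 16T/(πd³) = 16×1.9700×10^8/(π×144³) = 336.0 MPa.
n = τ_limit/τ = 569/336.0 = 1.693.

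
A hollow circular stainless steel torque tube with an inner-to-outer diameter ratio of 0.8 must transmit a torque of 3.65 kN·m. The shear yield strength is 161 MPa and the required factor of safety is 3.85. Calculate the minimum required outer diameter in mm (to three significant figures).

d_o = 91.0 mm

τ_allow = 161/3.85 = 41.82 MPa.
For a hollow shaft τ = 16T/[πd_o³(1−k⁴)] with k = 0.8, so 1−k⁴ = 0.5904.
d_o³ = 16T/[π τ_allow (1−k⁴)] = 16×3650000/(π×41.82×0.5904) = 752900 mm³.
d_o = 90.97 mm.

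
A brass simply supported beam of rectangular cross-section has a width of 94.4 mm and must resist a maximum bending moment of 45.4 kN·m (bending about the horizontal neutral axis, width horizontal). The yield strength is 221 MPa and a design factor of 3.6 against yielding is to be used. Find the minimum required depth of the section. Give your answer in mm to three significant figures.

σ_allow = 221/3.6 = 61.39 MPa.
For a rectangular section σ = 6M/(bh²), so h² = 6M/(b σ_allow) = 6×4.5400×10^7/(94.4×61.39) = 47010 mm².
h = 216.8 mm.

h = 217 mm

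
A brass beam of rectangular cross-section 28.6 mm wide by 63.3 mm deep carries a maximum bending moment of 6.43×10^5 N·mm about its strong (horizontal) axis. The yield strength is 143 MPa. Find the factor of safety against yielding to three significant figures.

n = 4.25

Section modulus S = bh²/6 = 28.6×63.3²/6 = 19100 mm³.
σ = M/S = 643000/19100 = 33.67 MPa.
n = 143/33.67 = 4.248.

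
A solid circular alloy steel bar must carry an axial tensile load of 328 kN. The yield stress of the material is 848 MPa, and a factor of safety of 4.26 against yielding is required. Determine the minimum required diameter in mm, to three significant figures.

Allowable stress σ_allow = 848/4.26 = 199.1 MPa.
Required area A = F/σ_allow = 328000/199.1 = 1648 mm².
A = πd²/4 → d = √(4A/π) = 45.80 mm.

d = 45.8 mm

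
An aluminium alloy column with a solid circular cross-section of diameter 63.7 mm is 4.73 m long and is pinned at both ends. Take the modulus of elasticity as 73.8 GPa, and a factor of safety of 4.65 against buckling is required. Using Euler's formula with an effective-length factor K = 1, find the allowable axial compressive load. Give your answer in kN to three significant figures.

I = πd⁴/64 = π×63.7⁴/64 = 808200 mm⁴.
Effective length L_e = KL = 1×4.73 m = 4730 mm.
Euler critical load P_cr = π²EI/L_e² = π²×73800×808200/4730² = 26310 N.
P_allow = P_cr/n = 26310/4.65 = 5659 N.

P_allow = 5.66 kN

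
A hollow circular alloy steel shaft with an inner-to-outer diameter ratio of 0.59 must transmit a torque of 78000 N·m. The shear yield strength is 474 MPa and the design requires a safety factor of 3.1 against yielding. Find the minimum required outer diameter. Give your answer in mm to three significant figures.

d_o = 144 mm

τ_allow = 474/3.1 = 152.9 MPa.
For a hollow shaft τ = 16T/[πd_o³(1−k⁴)] with k = 0.59, so 1−k⁴ = 0.8788.
d_o³ = 16T/[π τ_allow (1−k⁴)] = 16×7.8000×10^7/(π×152.9×0.8788) = 2.956×10^6 mm³.
d_o = 143.5 mm.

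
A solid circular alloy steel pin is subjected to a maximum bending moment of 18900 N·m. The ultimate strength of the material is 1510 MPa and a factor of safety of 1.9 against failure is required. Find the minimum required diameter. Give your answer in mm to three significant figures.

σ_allow = 1510/1.9 = 794.7 MPa.
For a solid circular section σ = 32M/(πd³), so d³ = 32M/(π σ_allow) = 32×1.8900×10^7/(π×794.7) = 242200 mm³.
d = 62.34 mm.

d = 62.3 mm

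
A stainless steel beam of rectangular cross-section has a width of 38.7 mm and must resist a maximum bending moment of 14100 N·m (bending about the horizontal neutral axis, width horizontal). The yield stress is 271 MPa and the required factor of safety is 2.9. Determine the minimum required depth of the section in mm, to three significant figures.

σ_allow = 271/2.9 = 93.45 MPa.
For a rectangular section σ = 6M/(bh²), so h² = 6M/(b σ_allow) = 6×1.4100×10^7/(38.7×93.45) = 23390 mm².
h = 152.9 mm.

h = 153 mm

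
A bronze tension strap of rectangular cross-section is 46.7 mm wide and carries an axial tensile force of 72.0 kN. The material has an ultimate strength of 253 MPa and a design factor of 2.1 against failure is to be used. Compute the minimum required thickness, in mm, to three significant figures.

σ_allow = 253/2.1 = 120.5 MPa.
Required area A = F/σ_allow = 72000/120.5 = 597.6 mm².
t = A/w = 597.6/46.7 = 12.80 mm.

t = 12.8 mm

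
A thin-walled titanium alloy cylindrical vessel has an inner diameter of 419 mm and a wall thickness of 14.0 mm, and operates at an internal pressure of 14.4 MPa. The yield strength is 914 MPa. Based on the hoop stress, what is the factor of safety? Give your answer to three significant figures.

σ_h = pD/(2t) = 14.4×419/(2×14.0) = 215.5 MPa.
n = 914/215.5 = 4.242.

n = 4.24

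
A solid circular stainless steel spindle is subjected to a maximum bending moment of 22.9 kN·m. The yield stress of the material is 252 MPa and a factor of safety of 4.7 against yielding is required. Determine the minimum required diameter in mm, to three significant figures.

d = 163 mm

σ_allow = 252/4.7 = 53.62 MPa.
For a solid circular section σ = 32M/(πd³), so d³ = 32M/(π σ_allow) = 32×2.2900×10^7/(π×53.62) = 4.350×10^6 mm³.
d = 163.2 mm.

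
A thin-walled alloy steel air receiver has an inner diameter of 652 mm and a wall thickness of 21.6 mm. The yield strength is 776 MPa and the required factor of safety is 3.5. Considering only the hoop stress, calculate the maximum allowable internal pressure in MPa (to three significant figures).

σ_allow = 776/3.5 = 221.7 MPa.
σ_h = pD/(2t) → p_allow = 2σ_allow t/D = 2×221.7×21.6/652 = 14.69 MPa.

p_allow = 14.7 MPa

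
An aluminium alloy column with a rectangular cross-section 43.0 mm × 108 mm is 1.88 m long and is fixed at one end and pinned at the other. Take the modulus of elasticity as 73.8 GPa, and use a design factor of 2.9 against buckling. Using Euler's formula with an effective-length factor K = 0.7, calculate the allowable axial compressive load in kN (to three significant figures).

P_allow = 104 kN

Buckling occurs about the weak axis: I_min = h·b³/12 = 108×43.0³/12 = 715600 mm⁴ (b = 43.0 mm is the smaller dimension).
Effective length L_e = KL = 0.7×1.88 m = 1316 mm.
Euler critical load P_cr = π²EI/L_e² = π²×73800×715600/1316² = 300900 N.
P_allow = P_cr/n = 300900/2.9 = 103800 N.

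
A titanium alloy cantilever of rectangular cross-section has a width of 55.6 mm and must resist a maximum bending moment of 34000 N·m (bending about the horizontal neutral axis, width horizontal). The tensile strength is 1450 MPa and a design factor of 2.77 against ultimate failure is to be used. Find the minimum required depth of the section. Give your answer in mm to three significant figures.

σ_allow = 1450/2.77 = 523.5 MPa.
For a rectangular section σ = 6M/(bh²), so h² = 6M/(b σ_allow) = 6×3.4000×10^7/(55.6×523.5) = 7009 mm².
h = 83.72 mm.

h = 83.7 mm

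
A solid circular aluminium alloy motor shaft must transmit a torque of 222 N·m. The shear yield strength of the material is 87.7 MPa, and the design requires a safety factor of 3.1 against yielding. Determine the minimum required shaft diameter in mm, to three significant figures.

d = 34.2 mm

Allowable shear stress τ_allow = 87.7/3.1 = 28.29 MPa.
For a solid shaft τ = 16T/(πd³), so d³ = 16T/(π τ_allow) = 16×222000/(π×28.29) = 39970 mm³.
d = (39970)^(1/3) = 34.19 mm.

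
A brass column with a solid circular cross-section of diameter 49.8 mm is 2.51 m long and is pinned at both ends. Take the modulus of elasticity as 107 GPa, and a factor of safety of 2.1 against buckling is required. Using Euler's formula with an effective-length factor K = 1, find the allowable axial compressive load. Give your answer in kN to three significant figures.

I = πd⁴/64 = π×49.8⁴/64 = 301900 mm⁴.
Effective length L_e = KL = 1×2.51 m = 2510 mm.
Euler critical load P_cr = π²EI/L_e² = π²×107000×301900/2510² = 50610 N.
P_allow = P_cr/n = 50610/2.1 = 24100 N.

P_allow = 24.1 kN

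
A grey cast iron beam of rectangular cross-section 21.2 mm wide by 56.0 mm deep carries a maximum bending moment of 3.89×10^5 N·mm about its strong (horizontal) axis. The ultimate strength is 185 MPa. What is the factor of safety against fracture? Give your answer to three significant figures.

Section modulus S = bh²/6 = 21.2×56.0²/6 = 11080 mm³.
σ = M/S = 389000/11080 = 35.11 MPa.
n = 185/35.11 = 5.270.

n = 5.27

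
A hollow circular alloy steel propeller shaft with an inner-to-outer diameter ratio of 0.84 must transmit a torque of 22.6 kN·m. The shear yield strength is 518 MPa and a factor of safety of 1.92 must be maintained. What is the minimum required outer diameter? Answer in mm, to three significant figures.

τ_allow = 518/1.92 = 269.8 MPa.
For a hollow shaft τ = 16T/[πd_o³(1−k⁴)] with k = 0.84, so 1−k⁴ = 0.5021.
d_o³ = 16T/[π τ_allow (1−k⁴)] = 16×2.2600×10^7/(π×269.8×0.5021) = 849600 mm³.
d_o = 94.71 mm.

d_o = 94.7 mm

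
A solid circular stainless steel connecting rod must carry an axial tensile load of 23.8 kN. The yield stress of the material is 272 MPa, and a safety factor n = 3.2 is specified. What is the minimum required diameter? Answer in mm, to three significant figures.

Allowable stress σ_allow = 272/3.2 = 85.00 MPa.
Required area A = F/σ_allow = 23800/85.00 = 280.0 mm².
A = πd²/4 → d = √(4A/π) = 18.88 mm.

d = 18.9 mm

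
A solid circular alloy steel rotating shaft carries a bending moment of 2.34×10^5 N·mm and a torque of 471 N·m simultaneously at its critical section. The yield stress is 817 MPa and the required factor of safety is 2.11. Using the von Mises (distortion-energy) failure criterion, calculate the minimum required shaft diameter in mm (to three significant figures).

σ_allow = σ_y/n = 817/2.11 = 387.2 MPa.
For a solid shaft σ_b = 32M/(πd³) and τ = 16T/(πd³), so the von Mises stress is σ' = (16/πd³)·√(4M²+3T²).
√(4M²+3T²) = √(4×(234000)² + 3×(471000)²) = 940500 N·mm.
d³ = 16×940500/(π×387.2) = 12370 mm³.
d = 23.13 mm.

d = 23.1 mm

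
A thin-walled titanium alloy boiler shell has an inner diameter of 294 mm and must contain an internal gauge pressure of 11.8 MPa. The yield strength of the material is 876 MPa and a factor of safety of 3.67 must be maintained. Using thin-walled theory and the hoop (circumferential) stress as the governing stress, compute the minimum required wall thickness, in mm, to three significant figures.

t = 7.27 mm

σ_allow = 876/3.67 = 238.7 MPa.
Hoop stress σ_h = pD/(2t), so t = pD/(2σ_allow) = 11.8×294/(2×238.7) = 7.267 mm.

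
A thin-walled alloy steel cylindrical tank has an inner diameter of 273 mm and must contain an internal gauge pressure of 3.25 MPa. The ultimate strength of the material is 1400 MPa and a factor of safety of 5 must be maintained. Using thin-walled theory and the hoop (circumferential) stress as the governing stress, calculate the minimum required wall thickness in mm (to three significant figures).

t = 1.58 mm

σ_allow = 1400/5 = 280.0 MPa.
Hoop stress σ_h = pD/(2t), so t = pD/(2σ_allow) = 3.25×273/(2×280.0) = 1.584 mm.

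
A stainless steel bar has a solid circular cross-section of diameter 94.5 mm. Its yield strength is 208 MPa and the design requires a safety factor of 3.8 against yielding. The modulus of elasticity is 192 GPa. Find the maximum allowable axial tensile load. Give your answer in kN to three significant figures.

σ_allow = 208/3.8 = 54.74 MPa.
A = πd²/4 = π×94.5²/4 = 7014 mm².
F_allow = σ_allow × A = 54.74×7014 = 383900 N.

F_allow = 384 kN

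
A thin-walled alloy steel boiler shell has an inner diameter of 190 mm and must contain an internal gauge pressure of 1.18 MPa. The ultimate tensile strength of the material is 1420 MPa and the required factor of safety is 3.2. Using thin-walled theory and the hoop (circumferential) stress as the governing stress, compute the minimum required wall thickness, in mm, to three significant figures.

t = 0.253 mm

σ_allow = 1420/3.2 = 443.8 MPa.
Hoop stress σ_h = pD/(2t), so t = pD/(2σ_allow) = 1.18×190/(2×443.8) = 0.2526 mm.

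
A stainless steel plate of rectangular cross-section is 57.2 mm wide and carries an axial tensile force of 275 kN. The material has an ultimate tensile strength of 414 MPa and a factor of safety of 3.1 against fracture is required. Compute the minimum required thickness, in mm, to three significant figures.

σ_allow = 414/3.1 = 133.5 MPa.
Required area A = F/σ_allow = 275000/133.5 = 2059 mm².
t = A/w = 2059/57.2 = 36.00 mm.

t = 36.0 mm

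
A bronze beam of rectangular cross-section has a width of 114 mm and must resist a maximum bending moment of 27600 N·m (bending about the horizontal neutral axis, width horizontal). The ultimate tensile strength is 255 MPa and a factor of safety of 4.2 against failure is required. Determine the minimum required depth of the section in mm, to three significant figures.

h = 155 mm

σ_allow = 255/4.2 = 60.71 MPa.
For a rectangular section σ = 6M/(bh²), so h² = 6M/(b σ_allow) = 6×2.7600×10^7/(114×60.71) = 23930 mm².
h = 154.7 mm.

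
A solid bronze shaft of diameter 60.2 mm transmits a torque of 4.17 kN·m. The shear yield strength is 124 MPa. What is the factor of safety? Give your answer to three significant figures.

n = 1.27

τ = 16T/(πd³) = 16×4170000/(π×60.2³) = 97.35 MPa.
n = τ_limit/τ = 124/97.35 = 1.274.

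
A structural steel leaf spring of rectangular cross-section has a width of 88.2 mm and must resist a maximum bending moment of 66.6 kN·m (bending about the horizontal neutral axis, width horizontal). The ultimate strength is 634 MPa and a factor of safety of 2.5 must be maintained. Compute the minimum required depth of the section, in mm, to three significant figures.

σ_allow = 634/2.5 = 253.6 MPa.
For a rectangular section σ = 6M/(bh²), so h² = 6M/(b σ_allow) = 6×6.6600×10^7/(88.2×253.6) = 17870 mm².
h = 133.7 mm.

h = 134 mm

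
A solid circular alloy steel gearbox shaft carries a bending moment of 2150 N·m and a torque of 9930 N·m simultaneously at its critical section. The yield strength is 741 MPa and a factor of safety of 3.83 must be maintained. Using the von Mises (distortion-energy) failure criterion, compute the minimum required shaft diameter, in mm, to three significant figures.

σ_allow = σ_y/n = 741/3.83 = 193.5 MPa.
For a solid shaft σ_b = 32M/(πd³) and τ = 16T/(πd³), so the von Mises stress is σ' = (16/πd³)·√(4M²+3T²).
√(4M²+3T²) = √(4×(2.150×10^6)² + 3×(9.930×10^6)²) = 1.773×10^7 N·mm.
d³ = 16×1.773×10^7/(π×193.5) = 466700 mm³.
d = 77.57 mm.

d = 77.6 mm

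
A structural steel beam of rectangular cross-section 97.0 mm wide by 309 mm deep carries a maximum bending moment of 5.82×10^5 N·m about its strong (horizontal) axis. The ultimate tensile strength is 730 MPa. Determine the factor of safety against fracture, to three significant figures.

n = 1.94

Section modulus S = bh²/6 = 97.0×309²/6 = 1.544×10^6 mm³.
σ = M/S = 5.8200×10^8/1.544×10^6 = 377.0 MPa.
n = 730/377.0 = 1.936.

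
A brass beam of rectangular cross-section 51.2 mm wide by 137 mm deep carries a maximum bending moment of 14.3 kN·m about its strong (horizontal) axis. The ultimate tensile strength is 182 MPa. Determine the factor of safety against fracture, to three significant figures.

Section modulus S = bh²/6 = 51.2×137²/6 = 160200 mm³.
σ = M/S = 1.4300×10^7/160200 = 89.28 MPa.
n = 182/89.28 = 2.038.

n = 2.04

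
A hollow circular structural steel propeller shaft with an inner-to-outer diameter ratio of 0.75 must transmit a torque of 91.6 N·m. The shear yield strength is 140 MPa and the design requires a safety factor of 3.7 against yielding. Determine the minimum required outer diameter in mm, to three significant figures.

d_o = 26.2 mm

τ_allow = 140/3.7 = 37.84 MPa.
For a hollow shaft τ = 16T/[πd_o³(1−k⁴)] with k = 0.75, so 1−k⁴ = 0.6836.
d_o³ = 16T/[π τ_allow (1−k⁴)] = 16×91600/(π×37.84×0.6836) = 18040 mm³.
d_o = 26.22 mm.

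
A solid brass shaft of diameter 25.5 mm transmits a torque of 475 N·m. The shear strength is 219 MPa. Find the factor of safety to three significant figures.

n = 1.50

τ = 16T/(πd³) = 16×475000/(π×25.5³) = 145.9 MPa.
n = τ_limit/τ = 219/145.9 = 1.501.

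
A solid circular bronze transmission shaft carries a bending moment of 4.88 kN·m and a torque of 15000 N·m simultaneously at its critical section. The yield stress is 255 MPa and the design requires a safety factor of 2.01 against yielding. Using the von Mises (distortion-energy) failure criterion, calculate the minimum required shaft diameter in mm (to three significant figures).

d = 104 mm

σ_allow = σ_y/n = 255/2.01 = 126.9 MPa.
For a solid shaft σ_b = 32M/(πd³) and τ = 16T/(πd³), so the von Mises stress is σ' = (16/πd³)·√(4M²+3T²).
√(4M²+3T²) = √(4×(4.880×10^6)² + 3×(1.500×10^7)²) = 2.775×10^7 N·mm.
d³ = 16×2.775×10^7/(π×126.9) = 1.114×10^6 mm³.
d = 103.7 mm.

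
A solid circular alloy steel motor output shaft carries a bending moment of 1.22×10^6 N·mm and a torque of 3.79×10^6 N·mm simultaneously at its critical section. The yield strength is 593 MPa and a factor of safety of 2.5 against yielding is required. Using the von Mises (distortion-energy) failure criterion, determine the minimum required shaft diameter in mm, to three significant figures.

σ_allow = σ_y/n = 593/2.5 = 237.2 MPa.
For a solid shaft σ_b = 32M/(πd³) and τ = 16T/(πd³), so the von Mises stress is σ' = (16/πd³)·√(4M²+3T²).
√(4M²+3T²) = √(4×(1.220×10^6)² + 3×(3.790×10^6)²) = 7.003×10^6 N·mm.
d³ = 16×7.003×10^6/(π×237.2) = 150400 mm³.
d = 53.18 mm.

d = 53.2 mm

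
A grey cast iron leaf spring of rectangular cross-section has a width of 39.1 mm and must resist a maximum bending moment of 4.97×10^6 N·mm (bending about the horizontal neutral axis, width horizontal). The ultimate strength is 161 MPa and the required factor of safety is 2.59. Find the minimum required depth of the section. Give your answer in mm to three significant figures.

h = 111 mm

σ_allow = 161/2.59 = 62.16 MPa.
For a rectangular section σ = 6M/(bh²), so h² = 6M/(b σ_allow) = 6×4970000/(39.1×62.16) = 12270 mm².
h = 110.8 mm.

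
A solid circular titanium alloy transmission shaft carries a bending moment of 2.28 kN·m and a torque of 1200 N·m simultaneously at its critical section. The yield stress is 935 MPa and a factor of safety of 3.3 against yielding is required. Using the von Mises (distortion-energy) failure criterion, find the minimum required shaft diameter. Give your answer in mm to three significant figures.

σ_allow = σ_y/n = 935/3.3 = 283.3 MPa.
For a solid shaft σ_b = 32M/(πd³) and τ = 16T/(πd³), so the von Mises stress is σ' = (16/πd³)·√(4M²+3T²).
√(4M²+3T²) = √(4×(2.280×10^6)² + 3×(1.200×10^6)²) = 5.011×10^6 N·mm.
d³ = 16×5.011×10^6/(π×283.3) = 90080 mm³.
d = 44.83 mm.

d = 44.8 mm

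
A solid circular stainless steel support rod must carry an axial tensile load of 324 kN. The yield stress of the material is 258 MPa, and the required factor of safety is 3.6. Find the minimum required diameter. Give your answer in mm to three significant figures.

Allowable stress σ_allow = 258/3.6 = 71.67 MPa.
Required area A = F/σ_allow = 324000/71.67 = 4521 mm².
A = πd²/4 → d = √(4A/π) = 75.87 mm.

d = 75.9 mm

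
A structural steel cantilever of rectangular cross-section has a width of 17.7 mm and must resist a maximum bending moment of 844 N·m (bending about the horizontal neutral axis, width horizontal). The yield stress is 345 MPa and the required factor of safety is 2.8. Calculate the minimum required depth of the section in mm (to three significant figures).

h = 48.2 mm

σ_allow = 345/2.8 = 123.2 MPa.
For a rectangular section σ = 6M/(bh²), so h² = 6M/(b σ_allow) = 6×844000/(17.7×123.2) = 2322 mm².
h = 48.19 mm.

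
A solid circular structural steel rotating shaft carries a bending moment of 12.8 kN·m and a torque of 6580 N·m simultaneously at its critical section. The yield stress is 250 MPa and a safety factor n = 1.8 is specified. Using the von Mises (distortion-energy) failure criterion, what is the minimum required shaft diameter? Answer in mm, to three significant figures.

σ_allow = σ_y/n = 250/1.8 = 138.9 MPa.
For a solid shaft σ_b = 32M/(πd³) and τ = 16T/(πd³), so the von Mises stress is σ' = (16/πd³)·√(4M²+3T²).
√(4M²+3T²) = √(4×(1.280×10^7)² + 3×(6.580×10^6)²) = 2.802×10^7 N·mm.
d³ = 16×2.802×10^7/(π×138.9) = 1.028×10^6 mm³.
d = 100.9 mm.

d = 101 mm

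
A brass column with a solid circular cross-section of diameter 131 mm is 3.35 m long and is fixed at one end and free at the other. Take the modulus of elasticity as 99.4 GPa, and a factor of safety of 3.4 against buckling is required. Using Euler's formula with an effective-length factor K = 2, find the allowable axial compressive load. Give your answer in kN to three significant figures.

I = πd⁴/64 = π×131⁴/64 = 1.446×10^7 mm⁴.
Effective length L_e = KL = 2×3.35 m = 6700 mm.
Euler critical load P_cr = π²EI/L_e² = π²×99400×1.446×10^7/6700² = 315900 N.
P_allow = P_cr/n = 315900/3.4 = 92920 N.

P_allow = 92.9 kN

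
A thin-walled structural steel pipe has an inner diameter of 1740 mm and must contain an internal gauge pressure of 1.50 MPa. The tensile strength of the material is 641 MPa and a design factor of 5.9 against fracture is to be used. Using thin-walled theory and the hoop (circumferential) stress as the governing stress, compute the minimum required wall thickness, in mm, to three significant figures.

t = 12.0 mm

σ_allow = 641/5.9 = 108.6 MPa.
Hoop stress σ_h = pD/(2t), so t = pD/(2σ_allow) = 1.50×1740/(2×108.6) = 12.01 mm.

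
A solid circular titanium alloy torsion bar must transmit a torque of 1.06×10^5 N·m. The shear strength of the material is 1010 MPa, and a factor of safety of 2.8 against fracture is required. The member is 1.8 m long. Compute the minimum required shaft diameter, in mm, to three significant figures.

Allowable shear stress τ_allow = 1010/2.8 = 360.7 MPa.
For a solid shaft τ = 16T/(πd³), so d³ = 16T/(π τ_allow) = 16×1.0600×10^8/(π×360.7) = 1.497×10^6 mm³.
d = (1.497×10^6)^(1/3) = 114.4 mm.

d = 114 mm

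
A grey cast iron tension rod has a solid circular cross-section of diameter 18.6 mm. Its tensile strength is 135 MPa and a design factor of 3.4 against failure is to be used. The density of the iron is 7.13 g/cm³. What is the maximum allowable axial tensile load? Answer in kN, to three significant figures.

F_allow = 10.8 kN

σ_allow = 135/3.4 = 39.71 MPa.
A = πd²/4 = π×18.6²/4 = 271.7 mm².
F_allow = σ_allow × A = 39.71×271.7 = 10790 N.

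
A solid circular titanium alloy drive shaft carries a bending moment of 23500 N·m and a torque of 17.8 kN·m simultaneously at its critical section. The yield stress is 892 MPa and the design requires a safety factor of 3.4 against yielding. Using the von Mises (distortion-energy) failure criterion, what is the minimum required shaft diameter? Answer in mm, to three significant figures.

d = 103 mm

σ_allow = σ_y/n = 892/3.4 = 262.4 MPa.
For a solid shaft σ_b = 32M/(πd³) and τ = 16T/(πd³), so the von Mises stress is σ' = (16/πd³)·√(4M²+3T²).
√(4M²+3T²) = √(4×(2.350×10^7)² + 3×(1.780×10^7)²) = 5.621×10^7 N·mm.
d³ = 16×5.621×10^7/(π×262.4) = 1.091×10^6 mm³.
d = 103.0 mm.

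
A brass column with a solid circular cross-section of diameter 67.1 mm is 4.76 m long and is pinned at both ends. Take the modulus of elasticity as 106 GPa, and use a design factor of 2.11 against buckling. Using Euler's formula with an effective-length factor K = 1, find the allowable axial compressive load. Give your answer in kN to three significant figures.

P_allow = 21.8 kN

I = πd⁴/64 = π×67.1⁴/64 = 995100 mm⁴.
Effective length L_e = KL = 1×4.76 m = 4760 mm.
Euler critical load P_cr = π²EI/L_e² = π²×106000×995100/4760² = 45950 N.
P_allow = P_cr/n = 45950/2.11 = 21780 N.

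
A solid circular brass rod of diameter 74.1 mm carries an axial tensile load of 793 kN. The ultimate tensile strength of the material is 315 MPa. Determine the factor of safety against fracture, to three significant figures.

n = 1.71

A = πd²/4 = 4312 mm².
σ = F/A = 793000/4312 = 183.9 MPa.
n = 315/183.9 = 1.713.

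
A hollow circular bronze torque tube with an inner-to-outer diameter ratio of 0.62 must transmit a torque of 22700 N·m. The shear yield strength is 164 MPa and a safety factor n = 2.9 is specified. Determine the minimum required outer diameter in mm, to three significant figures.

d_o = 134 mm

τ_allow = 164/2.9 = 56.55 MPa.
For a hollow shaft τ = 16T/[πd_o³(1−k⁴)] with k = 0.62, so 1−k⁴ = 0.8522.
d_o³ = 16T/[π τ_allow (1−k⁴)] = 16×2.2700×10^7/(π×56.55×0.8522) = 2.399×10^6 mm³.
d_o = 133.9 mm.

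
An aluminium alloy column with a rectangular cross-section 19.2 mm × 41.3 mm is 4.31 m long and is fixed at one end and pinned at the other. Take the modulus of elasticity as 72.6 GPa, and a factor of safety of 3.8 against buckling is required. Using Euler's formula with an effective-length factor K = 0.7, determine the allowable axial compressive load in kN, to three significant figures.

P_allow = 0.505 kN

Buckling occurs about the weak axis: I_min = h·b³/12 = 41.3×19.2³/12 = 24360 mm⁴ (b = 19.2 mm is the smaller dimension).
Effective length L_e = KL = 0.7×4.31 m = 3017 mm.
Euler critical load P_cr = π²EI/L_e² = π²×72600×24360/3017² = 1918 N.
P_allow = P_cr/n = 1918/3.8 = 504.6 N.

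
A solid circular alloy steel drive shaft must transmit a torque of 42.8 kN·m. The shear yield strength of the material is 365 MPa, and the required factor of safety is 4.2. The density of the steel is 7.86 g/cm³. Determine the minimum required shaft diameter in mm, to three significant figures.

Allowable shear stress τ_allow = 365/4.2 = 86.90 MPa.
For a solid shaft τ = 16T/(πd³), so d³ = 16T/(π τ_allow) = 16×4.2800×10^7/(π×86.90) = 2.508×10^6 mm³.
d = (2.508×10^6)^(1/3) = 135.9 mm.

d = 136 mm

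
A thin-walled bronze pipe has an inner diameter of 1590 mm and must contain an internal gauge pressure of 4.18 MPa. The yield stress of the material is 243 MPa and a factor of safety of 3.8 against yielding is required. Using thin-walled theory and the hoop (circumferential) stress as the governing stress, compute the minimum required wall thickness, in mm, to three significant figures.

σ_allow = 243/3.8 = 63.95 MPa.
Hoop stress σ_h = pD/(2t), so t = pD/(2σ_allow) = 4.18×1590/(2×63.95) = 51.97 mm.

t = 52.0 mm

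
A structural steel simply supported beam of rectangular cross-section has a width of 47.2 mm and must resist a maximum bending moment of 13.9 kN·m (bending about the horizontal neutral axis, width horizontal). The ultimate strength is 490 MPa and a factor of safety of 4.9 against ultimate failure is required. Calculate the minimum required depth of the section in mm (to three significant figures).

σ_allow = 490/4.9 = 100.0 MPa.
For a rectangular section σ = 6M/(bh²), so h² = 6M/(b σ_allow) = 6×1.3900×10^7/(47.2×100.0) = 17670 mm².
h = 132.9 mm.

h = 133 mm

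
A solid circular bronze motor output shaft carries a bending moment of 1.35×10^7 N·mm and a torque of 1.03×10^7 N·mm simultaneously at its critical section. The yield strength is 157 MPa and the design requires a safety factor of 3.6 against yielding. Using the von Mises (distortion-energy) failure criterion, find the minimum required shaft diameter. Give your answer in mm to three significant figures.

σ_allow = σ_y/n = 157/3.6 = 43.61 MPa.
For a solid shaft σ_b = 32M/(πd³) and τ = 16T/(πd³), so the von Mises stress is σ' = (16/πd³)·√(4M²+3T²).
√(4M²+3T²) = √(4×(1.350×10^7)² + 3×(1.030×10^7)²) = 3.236×10^7 N·mm.
d³ = 16×3.236×10^7/(π×43.61) = 3.779×10^6 mm³.
d = 155.8 mm.

d = 156 mm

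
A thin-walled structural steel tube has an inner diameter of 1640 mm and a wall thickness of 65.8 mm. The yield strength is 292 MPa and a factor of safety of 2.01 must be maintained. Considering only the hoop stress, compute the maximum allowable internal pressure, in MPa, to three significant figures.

p_allow = 11.7 MPa

σ_allow = 292/2.01 = 145.3 MPa.
σ_h = pD/(2t) → p_allow = 2σ_allow t/D = 2×145.3×65.8/1640 = 11.66 MPa.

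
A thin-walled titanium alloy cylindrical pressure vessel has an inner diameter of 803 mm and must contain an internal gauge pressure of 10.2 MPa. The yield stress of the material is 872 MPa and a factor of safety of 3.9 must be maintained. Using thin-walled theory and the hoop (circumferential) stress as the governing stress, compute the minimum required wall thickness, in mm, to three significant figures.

t = 18.3 mm

σ_allow = 872/3.9 = 223.6 MPa.
Hoop stress σ_h = pD/(2t), so t = pD/(2σ_allow) = 10.2×803/(2×223.6) = 18.32 mm.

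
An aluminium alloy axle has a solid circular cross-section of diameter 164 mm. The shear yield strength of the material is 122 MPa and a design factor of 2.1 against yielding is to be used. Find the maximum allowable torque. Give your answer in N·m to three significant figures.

T_allow = 50300 N·m

τ_allow = 122/2.1 = 58.10 MPa.
For a solid shaft T_allow = τ_allow·πd³/16; πd³/16 = π×164³/16 = 866100 mm³.
T_allow = 58.10×866100 = 5.032×10^7 N·mm = 50320 N·m.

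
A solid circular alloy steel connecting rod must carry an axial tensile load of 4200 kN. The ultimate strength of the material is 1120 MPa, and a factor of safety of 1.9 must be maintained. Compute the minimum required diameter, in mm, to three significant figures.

d = 95.2 mm

Allowable stress σ_allow = 1120/1.9 = 589.5 MPa.
Required area A = F/σ_allow = 4200000/589.5 = 7125 mm².
A = πd²/4 → d = √(4A/π) = 95.25 mm.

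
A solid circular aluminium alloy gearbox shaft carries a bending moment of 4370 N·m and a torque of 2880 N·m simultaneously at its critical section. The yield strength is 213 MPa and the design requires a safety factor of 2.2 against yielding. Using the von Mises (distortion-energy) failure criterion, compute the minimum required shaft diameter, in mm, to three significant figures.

σ_allow = σ_y/n = 213/2.2 = 96.82 MPa.
For a solid shaft σ_b = 32M/(πd³) and τ = 16T/(πd³), so the von Mises stress is σ' = (16/πd³)·√(4M²+3T²).
√(4M²+3T²) = √(4×(4.370×10^6)² + 3×(2.880×10^6)²) = 1.006×10^7 N·mm.
d³ = 16×1.006×10^7/(π×96.82) = 529400 mm³.
d = 80.89 mm.

d = 80.9 mm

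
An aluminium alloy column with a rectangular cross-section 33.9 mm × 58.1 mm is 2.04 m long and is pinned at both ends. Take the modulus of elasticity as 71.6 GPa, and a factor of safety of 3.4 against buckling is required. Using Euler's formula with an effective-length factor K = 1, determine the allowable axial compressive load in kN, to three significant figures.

Buckling occurs about the weak axis: I_min = h·b³/12 = 58.1×33.9³/12 = 188600 mm⁴ (b = 33.9 mm is the smaller dimension).
Effective length L_e = KL = 1×2.04 m = 2040 mm.
Euler critical load P_cr = π²EI/L_e² = π²×71600×188600/2040² = 32030 N.
P_allow = P_cr/n = 32030/3.4 = 9420 N.

P_allow = 9.42 kN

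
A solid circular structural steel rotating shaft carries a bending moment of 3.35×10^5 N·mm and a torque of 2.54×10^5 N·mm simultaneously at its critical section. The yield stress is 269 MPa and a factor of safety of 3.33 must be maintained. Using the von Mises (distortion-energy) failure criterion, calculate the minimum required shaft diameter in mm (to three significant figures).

σ_allow = σ_y/n = 269/3.33 = 80.78 MPa.
For a solid shaft σ_b = 32M/(πd³) and τ = 16T/(πd³), so the von Mises stress is σ' = (16/πd³)·√(4M²+3T²).
√(4M²+3T²) = √(4×(335000)² + 3×(254000)²) = 801500 N·mm.
d³ = 16×801500/(π×80.78) = 50530 mm³.
d = 36.97 mm.

d = 37.0 mm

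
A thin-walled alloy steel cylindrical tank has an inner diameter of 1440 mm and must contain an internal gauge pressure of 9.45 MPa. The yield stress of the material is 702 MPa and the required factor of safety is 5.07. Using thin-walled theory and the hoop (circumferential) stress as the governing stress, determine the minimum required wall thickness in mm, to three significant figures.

σ_allow = 702/5.07 = 138.5 MPa.
Hoop stress σ_h = pD/(2t), so t = pD/(2σ_allow) = 9.45×1440/(2×138.5) = 49.14 mm.

t = 49.1 mm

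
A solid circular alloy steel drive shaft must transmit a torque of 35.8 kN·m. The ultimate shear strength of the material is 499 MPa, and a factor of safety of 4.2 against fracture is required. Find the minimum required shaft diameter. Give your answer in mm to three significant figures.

d = 115 mm

Allowable shear stress τ_allow = 499/4.2 = 118.8 MPa.
For a solid shaft τ = 16T/(πd³), so d³ = 16T/(π τ_allow) = 16×3.5800×10^7/(π×118.8) = 1.535×10^6 mm³.
d = (1.535×10^6)^(1/3) = 115.3 mm.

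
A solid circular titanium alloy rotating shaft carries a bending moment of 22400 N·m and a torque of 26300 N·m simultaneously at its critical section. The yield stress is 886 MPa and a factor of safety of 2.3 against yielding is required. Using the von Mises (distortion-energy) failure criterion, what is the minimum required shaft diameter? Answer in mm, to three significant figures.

d = 94.5 mm

σ_allow = σ_y/n = 886/2.3 = 385.2 MPa.
For a solid shaft σ_b = 32M/(πd³) and τ = 16T/(πd³), so the von Mises stress is σ' = (16/πd³)·√(4M²+3T²).
√(4M²+3T²) = √(4×(2.240×10^7)² + 3×(2.630×10^7)²) = 6.389×10^7 N·mm.
d³ = 16×6.389×10^7/(π×385.2) = 844700 mm³.
d = 94.53 mm.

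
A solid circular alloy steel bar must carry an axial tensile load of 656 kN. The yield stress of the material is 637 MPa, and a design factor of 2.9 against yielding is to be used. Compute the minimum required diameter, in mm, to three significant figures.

d = 61.7 mm

Allowable stress σ_allow = 637/2.9 = 219.7 MPa.
Required area A = F/σ_allow = 656000/219.7 = 2986 mm².
A = πd²/4 → d = √(4A/π) = 61.66 mm.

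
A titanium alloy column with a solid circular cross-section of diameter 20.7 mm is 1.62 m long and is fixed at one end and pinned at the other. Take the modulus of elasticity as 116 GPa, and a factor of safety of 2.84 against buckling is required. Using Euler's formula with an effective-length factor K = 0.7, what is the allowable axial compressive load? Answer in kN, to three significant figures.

I = πd⁴/64 = π×20.7⁴/64 = 9013 mm⁴.
Effective length L_e = KL = 0.7×1.62 m = 1134 mm.
Euler critical load P_cr = π²EI/L_e² = π²×116000×9013/1134² = 8024 N.
P_allow = P_cr/n = 8024/2.84 = 2825 N.

P_allow = 2.83 kN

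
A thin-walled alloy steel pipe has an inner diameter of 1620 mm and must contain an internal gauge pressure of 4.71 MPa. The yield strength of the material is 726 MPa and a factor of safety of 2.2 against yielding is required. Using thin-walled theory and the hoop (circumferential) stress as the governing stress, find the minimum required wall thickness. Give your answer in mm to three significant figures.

σ_allow = 726/2.2 = 330.0 MPa.
Hoop stress σ_h = pD/(2t), so t = pD/(2σ_allow) = 4.71×1620/(2×330.0) = 11.56 mm.

t = 11.6 mm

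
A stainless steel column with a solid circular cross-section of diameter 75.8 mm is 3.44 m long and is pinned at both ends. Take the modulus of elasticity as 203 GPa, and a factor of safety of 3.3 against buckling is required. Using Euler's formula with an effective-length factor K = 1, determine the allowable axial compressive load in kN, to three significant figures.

I = πd⁴/64 = π×75.8⁴/64 = 1.620×10^6 mm⁴.
Effective length L_e = KL = 1×3.44 m = 3440 mm.
Euler critical load P_cr = π²EI/L_e² = π²×203000×1.620×10^6/3440² = 274400 N.
P_allow = P_cr/n = 274400/3.3 = 83140 N.

P_allow = 83.1 kN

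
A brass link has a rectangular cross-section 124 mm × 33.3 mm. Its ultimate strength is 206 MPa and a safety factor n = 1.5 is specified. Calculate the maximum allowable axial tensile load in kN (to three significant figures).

F_allow = 567 kN

σ_allow = 206/1.5 = 137.3 MPa.
A = 124×33.3 = 4129 mm².
F_allow = σ_allow × A = 137.3×4129 = 567100 N.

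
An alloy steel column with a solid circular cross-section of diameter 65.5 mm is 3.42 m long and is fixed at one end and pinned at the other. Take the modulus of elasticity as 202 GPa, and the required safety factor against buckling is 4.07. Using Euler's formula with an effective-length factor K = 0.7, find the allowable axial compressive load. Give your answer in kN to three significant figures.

P_allow = 77.2 kN

I = πd⁴/64 = π×65.5⁴/64 = 903500 mm⁴.
Effective length L_e = KL = 0.7×3.42 m = 2394 mm.
Euler critical load P_cr = π²EI/L_e² = π²×202000×903500/2394² = 314300 N.
P_allow = P_cr/n = 314300/4.07 = 77220 N.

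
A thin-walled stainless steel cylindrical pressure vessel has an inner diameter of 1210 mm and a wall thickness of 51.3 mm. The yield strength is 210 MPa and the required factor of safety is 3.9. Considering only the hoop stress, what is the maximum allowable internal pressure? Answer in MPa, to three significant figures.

σ_allow = 210/3.9 = 53.85 MPa.
σ_h = pD/(2t) → p_allow = 2σ_allow t/D = 2×53.85×51.3/1210 = 4.566 MPa.

p_allow = 4.57 MPa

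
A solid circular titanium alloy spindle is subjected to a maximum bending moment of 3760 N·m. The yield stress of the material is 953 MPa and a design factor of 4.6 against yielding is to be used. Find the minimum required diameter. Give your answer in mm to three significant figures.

σ_allow = 953/4.6 = 207.2 MPa.
For a solid circular section σ = 32M/(πd³), so d³ = 32M/(π σ_allow) = 32×3760000/(π×207.2) = 184900 mm³.
d = 56.97 mm.

d = 57.0 mm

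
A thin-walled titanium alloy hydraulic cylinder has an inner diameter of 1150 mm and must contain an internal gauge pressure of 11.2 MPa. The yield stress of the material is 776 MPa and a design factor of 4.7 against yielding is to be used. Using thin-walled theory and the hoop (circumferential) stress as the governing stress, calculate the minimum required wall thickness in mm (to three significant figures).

t = 39.0 mm

σ_allow = 776/4.7 = 165.1 MPa.
Hoop stress σ_h = pD/(2t), so t = pD/(2σ_allow) = 11.2×1150/(2×165.1) = 39.01 mm.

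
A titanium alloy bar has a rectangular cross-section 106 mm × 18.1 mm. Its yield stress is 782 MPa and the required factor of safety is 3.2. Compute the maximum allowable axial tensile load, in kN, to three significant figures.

σ_allow = 782/3.2 = 244.4 MPa.
A = 106×18.1 = 1919 mm².
F_allow = σ_allow × A = 244.4×1919 = 468900 N.

F_allow = 469 kN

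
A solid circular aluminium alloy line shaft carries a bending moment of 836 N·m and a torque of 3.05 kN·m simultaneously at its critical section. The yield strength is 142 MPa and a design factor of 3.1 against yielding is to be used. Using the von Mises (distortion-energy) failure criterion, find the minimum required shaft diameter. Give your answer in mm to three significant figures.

σ_allow = σ_y/n = 142/3.1 = 45.81 MPa.
For a solid shaft σ_b = 32M/(πd³) and τ = 16T/(πd³), so the von Mises stress is σ' = (16/πd³)·√(4M²+3T²).
√(4M²+3T²) = √(4×(836000)² + 3×(3.050×10^6)²) = 5.541×10^6 N·mm.
d³ = 16×5.541×10^6/(π×45.81) = 616100 mm³.
d = 85.09 mm.

d = 85.1 mm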